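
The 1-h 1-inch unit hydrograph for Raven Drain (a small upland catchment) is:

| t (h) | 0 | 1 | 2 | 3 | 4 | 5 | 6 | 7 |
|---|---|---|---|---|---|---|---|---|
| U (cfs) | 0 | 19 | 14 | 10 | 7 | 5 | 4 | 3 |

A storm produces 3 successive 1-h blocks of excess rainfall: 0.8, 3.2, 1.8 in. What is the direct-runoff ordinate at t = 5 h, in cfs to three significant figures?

By discrete convolution, Q_j = Σ (P_i / 1 in) · U_{j−i}.
At t = 5 h (j=5): Q = (0.8/1)·5 + (3.2/1)·7 + (1.8/1)·10 = 44.4 cfs.

Q ≈ 44.4 cfs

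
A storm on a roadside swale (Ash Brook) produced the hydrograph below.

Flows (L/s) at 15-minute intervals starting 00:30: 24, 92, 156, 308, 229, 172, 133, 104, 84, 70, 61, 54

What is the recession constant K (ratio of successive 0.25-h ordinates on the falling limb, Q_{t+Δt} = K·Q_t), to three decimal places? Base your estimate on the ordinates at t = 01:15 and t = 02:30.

Using the recession-limb readings at t = 01:15 and t = 02:30: Q falls from 308 to 84 L/s over 5 intervals.
K = (Q₂/Q₁)^(1/5) = (84/308)^(1/5) = 0.771.

K ≈ 0.771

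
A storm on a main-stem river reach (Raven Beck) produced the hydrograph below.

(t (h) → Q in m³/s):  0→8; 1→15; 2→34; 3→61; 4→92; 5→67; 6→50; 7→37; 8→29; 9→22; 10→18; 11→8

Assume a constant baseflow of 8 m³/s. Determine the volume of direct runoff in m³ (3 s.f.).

Direct-runoff ordinates (Q − Q_b): 0.0, 7.0, 26.0, 53.0, 84.0, 59.0, 42.0, 29.0, 21.0, 14.0, 10.0, 0.0 m³/s.
ΣQ_DR = 345.0 m³/s.
With Δt = 1 h = 3600 s, V = ΣQ_DR · Δt = 345.0 × 3600 = 1.24 × 10^6 m³.

V ≈ 1.24 × 10^6 m³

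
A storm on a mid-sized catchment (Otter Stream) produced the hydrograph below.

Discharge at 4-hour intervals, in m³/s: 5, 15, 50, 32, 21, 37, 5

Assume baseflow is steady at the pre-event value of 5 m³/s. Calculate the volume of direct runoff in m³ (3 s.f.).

Direct-runoff ordinates (Q − Q_b): 0.0, 10.0, 45.0, 27.0, 16.0, 32.0, 0.0 m³/s.
ΣQ_DR = 130.0 m³/s.
With Δt = 4 h = 14400 s, V = ΣQ_DR · Δt = 130.0 × 14400 = 1.87 × 10^6 m³.

V ≈ 1.87 × 10^6 m³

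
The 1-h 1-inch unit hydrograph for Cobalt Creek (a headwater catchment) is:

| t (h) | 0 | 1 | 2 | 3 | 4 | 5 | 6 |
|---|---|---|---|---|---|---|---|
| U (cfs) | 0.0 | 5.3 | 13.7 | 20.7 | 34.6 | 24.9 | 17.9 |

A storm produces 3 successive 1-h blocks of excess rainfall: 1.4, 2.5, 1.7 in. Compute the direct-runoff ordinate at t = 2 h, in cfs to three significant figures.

Q ≈ 32.4 cfs

By discrete convolution, Q_j = Σ (P_i / 1 in) · U_{j−i}.
At t = 2 h (j=2): Q = (1.4/1)·13.7 + (2.5/1)·5.3 + (1.7/1)·0.0 = 32.4 cfs.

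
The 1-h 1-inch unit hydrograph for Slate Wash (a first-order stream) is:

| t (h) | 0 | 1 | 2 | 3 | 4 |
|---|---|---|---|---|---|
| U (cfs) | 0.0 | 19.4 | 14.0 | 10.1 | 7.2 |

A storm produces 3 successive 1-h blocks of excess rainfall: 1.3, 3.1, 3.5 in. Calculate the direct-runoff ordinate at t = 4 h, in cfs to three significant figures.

Q ≈ 89.7 cfs

By discrete convolution, Q_j = Σ (P_i / 1 in) · U_{j−i}.
At t = 4 h (j=4): Q = (1.3/1)·7.2 + (3.1/1)·10.1 + (3.5/1)·14.0 = 89.7 cfs.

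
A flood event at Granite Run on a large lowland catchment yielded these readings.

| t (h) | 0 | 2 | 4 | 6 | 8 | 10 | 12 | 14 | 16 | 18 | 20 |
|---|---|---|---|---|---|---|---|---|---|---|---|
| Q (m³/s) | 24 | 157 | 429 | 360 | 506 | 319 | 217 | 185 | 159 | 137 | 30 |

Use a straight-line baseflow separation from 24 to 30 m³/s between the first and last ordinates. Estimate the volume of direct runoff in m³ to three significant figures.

V ≈ 1.60 × 10^7 m³

Direct-runoff ordinates (Q − Q_b): 0.00, 132.40, 403.80, 334.20, 479.60, 292.00, 189.40, 156.80, 130.20, 107.60, 0.00 m³/s.
ΣQ_DR = 2226 m³/s.
With Δt = 2 h = 7200 s, V = ΣQ_DR · Δt = 2226 × 7200 = 1.60 × 10^7 m³.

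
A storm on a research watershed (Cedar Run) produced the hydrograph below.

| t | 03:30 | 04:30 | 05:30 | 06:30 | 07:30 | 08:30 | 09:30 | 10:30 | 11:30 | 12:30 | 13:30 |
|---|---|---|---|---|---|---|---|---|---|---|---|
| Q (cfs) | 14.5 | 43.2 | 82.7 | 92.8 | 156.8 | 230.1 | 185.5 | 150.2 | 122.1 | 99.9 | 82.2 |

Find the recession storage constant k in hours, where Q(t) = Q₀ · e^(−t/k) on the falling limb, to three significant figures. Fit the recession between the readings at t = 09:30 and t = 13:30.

On the falling limb, Q drops from 185.5 to 82.2 cfs between t = 09:30 and t = 13:30 (Δt = 4 h).
k = −Δt / ln(Q₂/Q₁) = −4 / ln(82.2/185.5) = 4.91 h.

k ≈ 4.91 h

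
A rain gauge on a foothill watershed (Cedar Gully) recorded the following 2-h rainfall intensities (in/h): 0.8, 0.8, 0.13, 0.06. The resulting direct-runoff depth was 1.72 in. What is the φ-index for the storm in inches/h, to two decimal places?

Only the 2 blocks with intensity above φ contribute runoff: 0.8, 0.8 in/h.
Σ(I−φ)·Δt = d  ⇒  (0.8+0.8 − 2φ)·2 = 1.72
φ = (1.600 − 1.72/2) / 2 = 0.37 in/h.

φ ≈ 0.37 in/h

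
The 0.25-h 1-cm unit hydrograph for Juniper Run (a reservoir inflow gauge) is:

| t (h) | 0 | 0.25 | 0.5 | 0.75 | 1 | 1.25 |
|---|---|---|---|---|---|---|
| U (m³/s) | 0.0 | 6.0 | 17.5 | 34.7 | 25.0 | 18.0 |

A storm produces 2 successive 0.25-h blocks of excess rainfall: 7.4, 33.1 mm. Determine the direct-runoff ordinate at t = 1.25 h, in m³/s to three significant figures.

By discrete convolution, Q_j = Σ (P_i / 10 mm) · U_{j−i}.
At t = 1.25 h (j=5): Q = (7.4/10)·18.0 + (33.1/10)·25.0 = 96.1 m³/s.

Q ≈ 96.1 m³/s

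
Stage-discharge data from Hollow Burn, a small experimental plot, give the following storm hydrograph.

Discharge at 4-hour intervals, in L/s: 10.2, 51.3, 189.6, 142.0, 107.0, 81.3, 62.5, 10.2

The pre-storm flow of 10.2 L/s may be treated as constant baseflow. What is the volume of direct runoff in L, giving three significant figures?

Direct-runoff ordinates (Q − Q_b): 0.0, 41.1, 179.4, 131.8, 96.8, 71.1, 52.3, 0.0 L/s.
ΣQ_DR = 572.5 L/s.
With Δt = 4 h = 14400 s, V = ΣQ_DR · Δt = 572.5 × 14400 = 8.24 × 10^6 L.

V ≈ 8.24 × 10^6 L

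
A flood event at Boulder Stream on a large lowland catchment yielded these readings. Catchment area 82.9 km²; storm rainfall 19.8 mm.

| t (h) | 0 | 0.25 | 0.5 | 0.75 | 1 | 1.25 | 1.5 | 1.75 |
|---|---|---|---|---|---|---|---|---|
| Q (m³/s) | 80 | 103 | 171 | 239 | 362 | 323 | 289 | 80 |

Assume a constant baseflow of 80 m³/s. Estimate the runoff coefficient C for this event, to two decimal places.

C ≈ 0.55

ΣQ_DR = 1007 m³/s; V = ΣQ_DR·Δt = 9.063 × 10^5 m³.
Runoff depth d = V / A = 10.93 mm.
C = d / P = 10.93 / 19.8 = 0.55.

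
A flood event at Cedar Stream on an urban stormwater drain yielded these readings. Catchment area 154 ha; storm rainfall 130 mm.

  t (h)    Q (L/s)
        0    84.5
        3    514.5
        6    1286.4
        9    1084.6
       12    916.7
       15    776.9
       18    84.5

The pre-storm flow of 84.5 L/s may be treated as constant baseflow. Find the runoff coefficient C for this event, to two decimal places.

ΣQ_DR = 4157 L/s; V = ΣQ_DR·Δt = 4.489 × 10^7 L.
Runoff depth d = V / A = 29.15 mm.
C = d / P = 29.15 / 130 = 0.22.

C ≈ 0.22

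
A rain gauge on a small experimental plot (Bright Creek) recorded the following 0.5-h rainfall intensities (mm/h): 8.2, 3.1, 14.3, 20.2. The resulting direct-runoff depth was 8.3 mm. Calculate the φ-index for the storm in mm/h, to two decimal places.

φ ≈ 8.95 mm/h

Only the 2 blocks with intensity above φ contribute runoff: 14.3, 20.2 mm/h.
Σ(I−φ)·Δt = d  ⇒  (14.3+20.2 − 2φ)·0.5 = 8.3
φ = (34.50 − 8.3/0.5) / 2 = 8.95 mm/h.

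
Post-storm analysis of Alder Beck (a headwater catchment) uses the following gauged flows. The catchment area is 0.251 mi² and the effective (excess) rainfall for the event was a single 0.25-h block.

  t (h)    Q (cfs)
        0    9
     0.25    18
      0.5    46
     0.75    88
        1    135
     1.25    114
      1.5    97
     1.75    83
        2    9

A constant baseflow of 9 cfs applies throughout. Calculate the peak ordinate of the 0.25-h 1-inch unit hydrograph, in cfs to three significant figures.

Direct runoff: 0.0, 9.0, 37.0, 79.0, 126.0, 105.0, 88.0, 74.0, 0.0 cfs; ΣQ_DR = 518.0 cfs, peak = 126.0 cfs.
Runoff depth d = ΣQ_DR·Δt / A = 518.0 × 900 / (0.251 mi²) = 0.7995 in.
The 1-inch UH is the DRH scaled by (1 in)/d, so U_p = 126.0 × 1/0.7995 = 158 cfs.

U_p ≈ 158 cfs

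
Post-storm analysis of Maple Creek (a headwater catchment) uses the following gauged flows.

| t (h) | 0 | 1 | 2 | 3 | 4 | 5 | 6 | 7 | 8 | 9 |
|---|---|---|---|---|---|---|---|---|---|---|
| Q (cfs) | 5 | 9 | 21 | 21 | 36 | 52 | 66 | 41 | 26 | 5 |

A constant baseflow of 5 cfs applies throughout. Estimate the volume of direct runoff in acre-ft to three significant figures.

V ≈ 19.2 acre-ft

Direct-runoff ordinates (Q − Q_b): 0.0, 4.0, 16.0, 16.0, 31.0, 47.0, 61.0, 36.0, 21.0, 0.0 cfs.
ΣQ_DR = 232.0 cfs.
With Δt = 1 h = 3600 s, V = ΣQ_DR · Δt = 232.0 × 3600 = 8.35 × 10^5 ft³ = 19.2 acre-ft.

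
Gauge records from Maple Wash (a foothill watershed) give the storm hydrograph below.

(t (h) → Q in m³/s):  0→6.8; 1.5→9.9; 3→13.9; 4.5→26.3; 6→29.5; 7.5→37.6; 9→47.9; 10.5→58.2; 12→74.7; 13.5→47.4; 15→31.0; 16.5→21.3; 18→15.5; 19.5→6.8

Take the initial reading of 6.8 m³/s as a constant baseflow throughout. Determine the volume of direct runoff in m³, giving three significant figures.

Direct-runoff ordinates (Q − Q_b): 0.0, 3.1, 7.1, 19.5, 22.7, 30.8, 41.1, 51.4, 67.9, 40.6, 24.2, 14.5, 8.7, 0.0 m³/s.
ΣQ_DR = 331.6 m³/s.
With Δt = 1.5 h = 5400 s, V = ΣQ_DR · Δt = 331.6 × 5400 = 1.79 × 10^6 m³.

V ≈ 1.79 × 10^6 m³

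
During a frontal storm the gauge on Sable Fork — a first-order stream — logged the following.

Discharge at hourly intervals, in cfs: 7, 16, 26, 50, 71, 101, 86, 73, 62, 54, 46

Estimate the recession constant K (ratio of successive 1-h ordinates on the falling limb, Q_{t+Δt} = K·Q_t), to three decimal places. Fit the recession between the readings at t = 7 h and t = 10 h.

K ≈ 0.857

Using the recession-limb readings at t = 7 h and t = 10 h: Q falls from 73 to 46 cfs over 3 intervals.
K = (Q₂/Q₁)^(1/3) = (46/73)^(1/3) = 0.857.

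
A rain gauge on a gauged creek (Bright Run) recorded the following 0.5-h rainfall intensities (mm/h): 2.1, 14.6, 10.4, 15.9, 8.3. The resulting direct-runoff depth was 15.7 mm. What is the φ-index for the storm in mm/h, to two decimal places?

φ ≈ 4.45 mm/h

Only the 4 blocks with intensity above φ contribute runoff: 14.6, 10.4, 15.9, 8.3 mm/h.
Σ(I−φ)·Δt = d  ⇒  (14.6+10.4+15.9+8.3 − 4φ)·0.5 = 15.7
φ = (49.20 − 15.7/0.5) / 4 = 4.45 mm/h.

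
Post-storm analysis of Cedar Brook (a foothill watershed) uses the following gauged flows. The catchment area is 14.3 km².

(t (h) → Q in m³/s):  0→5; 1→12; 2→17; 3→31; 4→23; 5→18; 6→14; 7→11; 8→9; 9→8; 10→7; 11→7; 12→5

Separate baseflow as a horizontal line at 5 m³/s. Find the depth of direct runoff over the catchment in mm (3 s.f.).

Direct runoff: 0.0, 7.0, 12.0, 26.0, 18.0, 13.0, 9.0, 6.0, 4.0, 3.0, 2.0, 2.0, 0.0 m³/s; ΣQ_DR = 102.0 m³/s.
V = ΣQ_DR · Δt = 102.0 × 3600 s = 3.672 × 10^5 m³.
Over A = 14.3 km², depth = V / A = 25.7 mm.

d ≈ 25.7 mm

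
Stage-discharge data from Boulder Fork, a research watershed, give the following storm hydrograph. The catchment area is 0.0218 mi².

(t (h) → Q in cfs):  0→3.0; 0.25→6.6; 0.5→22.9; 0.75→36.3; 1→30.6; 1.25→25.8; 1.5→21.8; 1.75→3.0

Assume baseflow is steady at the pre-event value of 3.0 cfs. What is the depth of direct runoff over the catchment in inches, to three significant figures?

d ≈ 2.24 in

Direct runoff: 0.0, 3.6, 19.9, 33.3, 27.6, 22.8, 18.8, 0.0 cfs; ΣQ_DR = 126.0 cfs.
V = ΣQ_DR · Δt = 126.0 × 900 s = 1.134 × 10^5 ft³.
Over A = 0.0218 mi², depth = V / A = 2.24 in.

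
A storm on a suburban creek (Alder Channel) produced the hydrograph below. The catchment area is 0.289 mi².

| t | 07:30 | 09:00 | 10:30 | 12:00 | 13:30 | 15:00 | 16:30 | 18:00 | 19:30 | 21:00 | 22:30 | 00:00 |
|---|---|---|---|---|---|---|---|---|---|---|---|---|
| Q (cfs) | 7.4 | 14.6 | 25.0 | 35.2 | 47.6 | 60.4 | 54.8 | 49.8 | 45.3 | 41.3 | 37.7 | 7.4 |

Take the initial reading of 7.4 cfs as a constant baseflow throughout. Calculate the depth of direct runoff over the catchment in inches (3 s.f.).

d ≈ 2.72 in

Direct runoff: 0.0, 7.2, 17.6, 27.8, 40.2, 53.0, 47.4, 42.4, 37.9, 33.9, 30.3, 0.0 cfs; ΣQ_DR = 337.7 cfs.
V = ΣQ_DR · Δt = 337.7 × 5400 s = 1.824 × 10^6 ft³.
Over A = 0.289 mi², depth = V / A = 2.72 in.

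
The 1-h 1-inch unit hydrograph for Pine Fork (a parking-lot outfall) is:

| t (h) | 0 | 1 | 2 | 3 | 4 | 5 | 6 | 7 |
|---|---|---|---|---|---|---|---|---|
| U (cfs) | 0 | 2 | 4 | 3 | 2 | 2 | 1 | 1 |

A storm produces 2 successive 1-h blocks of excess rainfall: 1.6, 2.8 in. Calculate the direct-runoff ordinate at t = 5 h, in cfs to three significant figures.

By discrete convolution, Q_j = Σ (P_i / 1 in) · U_{j−i}.
At t = 5 h (j=5): Q = (1.6/1)·2 + (2.8/1)·2 = 8.80 cfs.

Q ≈ 8.80 cfs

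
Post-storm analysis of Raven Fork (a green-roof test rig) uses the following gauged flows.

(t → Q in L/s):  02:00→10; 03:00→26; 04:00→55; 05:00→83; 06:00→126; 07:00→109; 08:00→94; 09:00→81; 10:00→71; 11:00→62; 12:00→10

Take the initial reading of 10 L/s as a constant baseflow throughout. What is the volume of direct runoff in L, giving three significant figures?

V ≈ 2.22 × 10^6 L

Direct-runoff ordinates (Q − Q_b): 0.0, 16.0, 45.0, 73.0, 116.0, 99.0, 84.0, 71.0, 61.0, 52.0, 0.0 L/s.
ΣQ_DR = 617.0 L/s.
With Δt = 1 h = 3600 s, V = ΣQ_DR · Δt = 617.0 × 3600 = 2.22 × 10^6 L.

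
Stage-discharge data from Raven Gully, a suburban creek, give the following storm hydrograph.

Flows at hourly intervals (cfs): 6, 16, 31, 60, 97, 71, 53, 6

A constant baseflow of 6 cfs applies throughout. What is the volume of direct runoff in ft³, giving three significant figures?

V ≈ 1.05 × 10^6 ft³

Direct-runoff ordinates (Q − Q_b): 0.0, 10.0, 25.0, 54.0, 91.0, 65.0, 47.0, 0.0 cfs.
ΣQ_DR = 292.0 cfs.
With Δt = 1 h = 3600 s, V = ΣQ_DR · Δt = 292.0 × 3600 = 1.05 × 10^6 ft³.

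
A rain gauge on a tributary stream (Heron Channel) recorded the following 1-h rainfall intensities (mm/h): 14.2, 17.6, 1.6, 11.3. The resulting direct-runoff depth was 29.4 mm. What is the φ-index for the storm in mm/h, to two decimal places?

Only the 3 blocks with intensity above φ contribute runoff: 14.2, 17.6, 11.3 mm/h.
Σ(I−φ)·Δt = d  ⇒  (14.2+17.6+11.3 − 3φ)·1 = 29.4
φ = (43.10 − 29.4/1) / 3 = 4.57 mm/h.

φ ≈ 4.57 mm/h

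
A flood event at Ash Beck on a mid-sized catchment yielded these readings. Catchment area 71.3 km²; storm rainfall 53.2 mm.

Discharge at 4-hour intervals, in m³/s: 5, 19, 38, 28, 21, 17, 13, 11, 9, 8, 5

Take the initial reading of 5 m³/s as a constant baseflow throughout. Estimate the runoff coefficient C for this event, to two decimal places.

ΣQ_DR = 119.0 m³/s; V = ΣQ_DR·Δt = 1.714 × 10^6 m³.
Runoff depth d = V / A = 24.03 mm.
C = d / P = 24.03 / 53.2 = 0.45.

C ≈ 0.45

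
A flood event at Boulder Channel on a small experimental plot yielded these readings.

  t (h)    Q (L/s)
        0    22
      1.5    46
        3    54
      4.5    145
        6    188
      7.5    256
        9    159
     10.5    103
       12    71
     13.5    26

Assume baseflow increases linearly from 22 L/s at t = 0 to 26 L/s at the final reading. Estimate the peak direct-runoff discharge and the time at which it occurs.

Q_p = 231.78 L/s at t = 7.5 h

Subtracting baseflow gives direct-runoff ordinates: 0.00, 23.56, 31.11, 121.67, 164.22, 231.78, 134.33, 77.89, 45.44, 0.00 L/s.
The maximum is 231.78 L/s, occurring at the reading for t = 7.5 h.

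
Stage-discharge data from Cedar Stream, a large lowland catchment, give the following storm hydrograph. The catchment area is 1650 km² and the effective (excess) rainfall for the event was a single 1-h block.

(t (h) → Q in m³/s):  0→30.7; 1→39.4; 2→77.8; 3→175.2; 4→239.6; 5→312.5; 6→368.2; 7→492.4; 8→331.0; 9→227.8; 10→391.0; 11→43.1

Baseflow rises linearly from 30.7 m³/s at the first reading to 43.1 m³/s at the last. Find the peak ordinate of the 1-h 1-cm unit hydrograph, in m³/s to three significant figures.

U_p ≈ 910 m³/s

Direct runoff: 0.00, 7.57, 44.85, 141.12, 204.39, 276.16, 330.74, 453.81, 291.28, 186.95, 349.03, 0.00 m³/s; ΣQ_DR = 2286 m³/s, peak = 453.81 m³/s.
Runoff depth d = ΣQ_DR·Δt / A = 2286 × 3600 / (1650 km²) = 4.987 mm.
The 1-cm UH is the DRH scaled by (10 mm)/d, so U_p = 453.81 × 10/4.987 = 910 m³/s.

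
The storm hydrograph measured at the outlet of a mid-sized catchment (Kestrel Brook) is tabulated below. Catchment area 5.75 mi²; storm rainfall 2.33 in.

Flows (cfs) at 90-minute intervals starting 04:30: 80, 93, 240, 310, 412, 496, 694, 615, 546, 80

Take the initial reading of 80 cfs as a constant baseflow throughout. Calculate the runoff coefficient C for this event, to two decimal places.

C ≈ 0.48

ΣQ_DR = 2766 cfs; V = ΣQ_DR·Δt = 1.494 × 10^7 ft³.
Runoff depth d = V / A = 1.118 in.
C = d / P = 1.118 / 2.33 = 0.48.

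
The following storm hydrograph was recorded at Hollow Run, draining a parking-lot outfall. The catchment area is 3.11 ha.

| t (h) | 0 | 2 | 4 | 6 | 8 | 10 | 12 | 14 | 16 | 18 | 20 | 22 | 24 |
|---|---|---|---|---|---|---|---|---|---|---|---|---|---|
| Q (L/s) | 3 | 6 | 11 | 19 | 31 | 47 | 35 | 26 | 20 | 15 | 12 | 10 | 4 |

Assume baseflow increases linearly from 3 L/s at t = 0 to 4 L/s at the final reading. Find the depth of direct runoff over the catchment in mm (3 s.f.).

d ≈ 44.8 mm

Direct runoff: 0.00, 2.92, 7.83, 15.75, 27.67, 43.58, 31.50, 22.42, 16.33, 11.25, 8.17, 6.08, 0.00 L/s; ΣQ_DR = 193.5 L/s.
V = ΣQ_DR · Δt = 193.5 × 7200 s = 1.393 × 10^6 L.
Over A = 3.11 ha, depth = V / A = 44.8 mm.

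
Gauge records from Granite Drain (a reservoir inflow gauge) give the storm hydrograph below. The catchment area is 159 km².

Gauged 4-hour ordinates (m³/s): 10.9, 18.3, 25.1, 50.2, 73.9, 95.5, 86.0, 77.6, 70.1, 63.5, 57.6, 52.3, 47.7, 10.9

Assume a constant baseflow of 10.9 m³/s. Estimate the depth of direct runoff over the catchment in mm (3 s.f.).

Direct runoff: 0.0, 7.4, 14.2, 39.3, 63.0, 84.6, 75.1, 66.7, 59.2, 52.6, 46.7, 41.4, 36.8, 0.0 m³/s; ΣQ_DR = 587.0 m³/s.
V = ΣQ_DR · Δt = 587.0 × 14400 s = 8.453 × 10^6 m³.
Over A = 159 km², depth = V / A = 53.2 mm.

d ≈ 53.2 mm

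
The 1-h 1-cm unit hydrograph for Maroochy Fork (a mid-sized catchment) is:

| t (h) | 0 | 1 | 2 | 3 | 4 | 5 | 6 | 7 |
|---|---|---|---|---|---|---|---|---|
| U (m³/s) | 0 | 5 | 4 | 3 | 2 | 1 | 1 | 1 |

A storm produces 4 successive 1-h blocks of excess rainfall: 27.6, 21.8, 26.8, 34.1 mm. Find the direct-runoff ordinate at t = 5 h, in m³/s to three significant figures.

By discrete convolution, Q_j = Σ (P_i / 10 mm) · U_{j−i}.
At t = 5 h (j=5): Q = (27.6/10)·1 + (21.8/10)·2 + (26.8/10)·3 + (34.1/10)·4 = 28.8 m³/s.

Q ≈ 28.8 m³/s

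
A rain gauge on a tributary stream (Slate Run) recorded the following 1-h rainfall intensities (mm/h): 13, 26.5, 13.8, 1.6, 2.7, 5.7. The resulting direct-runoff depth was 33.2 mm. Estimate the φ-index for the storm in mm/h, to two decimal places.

φ ≈ 6.70 mm/h

Only the 3 blocks with intensity above φ contribute runoff: 13, 26.5, 13.8 mm/h.
Σ(I−φ)·Δt = d  ⇒  (13+26.5+13.8 − 3φ)·1 = 33.2
φ = (53.30 − 33.2/1) / 3 = 6.70 mm/h.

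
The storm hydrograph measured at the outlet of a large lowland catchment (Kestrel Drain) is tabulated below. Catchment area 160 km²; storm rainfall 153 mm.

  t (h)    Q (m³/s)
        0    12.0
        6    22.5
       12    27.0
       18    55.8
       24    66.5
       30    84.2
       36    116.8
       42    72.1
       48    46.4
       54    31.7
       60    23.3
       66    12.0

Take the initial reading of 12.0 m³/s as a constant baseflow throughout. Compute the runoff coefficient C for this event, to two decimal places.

C ≈ 0.38

ΣQ_DR = 426.3 m³/s; V = ΣQ_DR·Δt = 9.208 × 10^6 m³.
Runoff depth d = V / A = 57.55 mm.
C = d / P = 57.55 / 153 = 0.38.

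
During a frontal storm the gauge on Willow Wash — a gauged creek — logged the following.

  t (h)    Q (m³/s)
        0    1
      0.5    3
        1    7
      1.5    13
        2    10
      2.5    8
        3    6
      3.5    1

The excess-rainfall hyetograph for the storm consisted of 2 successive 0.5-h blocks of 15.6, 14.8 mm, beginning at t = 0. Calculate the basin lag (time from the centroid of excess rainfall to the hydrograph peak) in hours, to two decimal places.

t_L ≈ 1.01 h

Centroid of excess rainfall: t_c = Σ P_i·t̄_i / ΣP_i = 0.4934 h (block centres at 0.25, 0.75 h).
Hydrograph peak occurs at t = 1.5 h, so basin lag t_L = 1.5 − 0.4934 = 1.01 h.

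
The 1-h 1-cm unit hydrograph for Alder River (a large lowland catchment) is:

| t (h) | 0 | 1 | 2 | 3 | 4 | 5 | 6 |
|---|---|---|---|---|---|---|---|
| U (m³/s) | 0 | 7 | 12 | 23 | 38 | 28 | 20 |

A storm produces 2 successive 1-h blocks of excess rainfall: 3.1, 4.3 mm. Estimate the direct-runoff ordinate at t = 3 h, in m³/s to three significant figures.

By discrete convolution, Q_j = Σ (P_i / 10 mm) · U_{j−i}.
At t = 3 h (j=3): Q = (3.1/10)·23 + (4.3/10)·12 = 12.3 m³/s.

Q ≈ 12.3 m³/s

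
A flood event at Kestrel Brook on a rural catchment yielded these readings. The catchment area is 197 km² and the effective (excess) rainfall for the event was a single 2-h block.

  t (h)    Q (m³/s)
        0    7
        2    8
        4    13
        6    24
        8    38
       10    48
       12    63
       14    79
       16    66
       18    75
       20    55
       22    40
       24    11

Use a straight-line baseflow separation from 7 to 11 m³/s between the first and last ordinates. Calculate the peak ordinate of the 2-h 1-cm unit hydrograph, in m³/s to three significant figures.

U_p ≈ 46.5 m³/s

Direct runoff: 0.00, 0.67, 5.33, 16.00, 29.67, 39.33, 54.00, 69.67, 56.33, 65.00, 44.67, 29.33, 0.00 m³/s; ΣQ_DR = 410.0 m³/s, peak = 69.67 m³/s.
Runoff depth d = ΣQ_DR·Δt / A = 410.0 × 7200 / (197 km²) = 14.98 mm.
The 1-cm UH is the DRH scaled by (10 mm)/d, so U_p = 69.67 × 10/14.98 = 46.5 m³/s.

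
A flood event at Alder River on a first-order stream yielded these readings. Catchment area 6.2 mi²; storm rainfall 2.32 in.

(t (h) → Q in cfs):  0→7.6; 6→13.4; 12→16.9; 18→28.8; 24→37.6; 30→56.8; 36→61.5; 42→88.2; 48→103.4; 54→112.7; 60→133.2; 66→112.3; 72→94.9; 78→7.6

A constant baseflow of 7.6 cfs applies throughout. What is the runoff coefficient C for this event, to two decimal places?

ΣQ_DR = 768.5 cfs; V = ΣQ_DR·Δt = 1.660 × 10^7 ft³.
Runoff depth d = V / A = 1.152 in.
C = d / P = 1.152 / 2.32 = 0.50.

C ≈ 0.50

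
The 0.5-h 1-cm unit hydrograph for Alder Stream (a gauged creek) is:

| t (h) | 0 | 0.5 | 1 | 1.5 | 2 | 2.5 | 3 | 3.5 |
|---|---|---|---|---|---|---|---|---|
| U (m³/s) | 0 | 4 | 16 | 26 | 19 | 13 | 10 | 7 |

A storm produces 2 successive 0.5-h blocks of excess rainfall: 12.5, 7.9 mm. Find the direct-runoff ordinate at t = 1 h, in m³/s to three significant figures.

By discrete convolution, Q_j = Σ (P_i / 10 mm) · U_{j−i}.
At t = 1 h (j=2): Q = (12.5/10)·16 + (7.9/10)·4 = 23.2 m³/s.

Q ≈ 23.2 m³/s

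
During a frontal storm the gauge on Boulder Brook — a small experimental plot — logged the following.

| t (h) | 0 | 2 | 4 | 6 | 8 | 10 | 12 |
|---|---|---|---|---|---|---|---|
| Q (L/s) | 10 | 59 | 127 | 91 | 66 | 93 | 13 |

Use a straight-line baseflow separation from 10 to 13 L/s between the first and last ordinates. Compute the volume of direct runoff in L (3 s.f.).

Direct-runoff ordinates (Q − Q_b): 0.00, 48.50, 116.00, 79.50, 54.00, 80.50, 0.00 L/s.
ΣQ_DR = 378.5 L/s.
With Δt = 2 h = 7200 s, V = ΣQ_DR · Δt = 378.5 × 7200 = 2.73 × 10^6 L.

V ≈ 2.73 × 10^6 L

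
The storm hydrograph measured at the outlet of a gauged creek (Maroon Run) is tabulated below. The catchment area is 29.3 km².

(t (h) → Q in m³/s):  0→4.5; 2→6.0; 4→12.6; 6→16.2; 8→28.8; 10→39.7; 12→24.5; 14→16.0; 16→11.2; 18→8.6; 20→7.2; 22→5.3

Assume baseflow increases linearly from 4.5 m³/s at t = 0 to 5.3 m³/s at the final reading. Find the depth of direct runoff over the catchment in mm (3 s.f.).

Direct runoff: 0.00, 1.43, 7.95, 11.48, 24.01, 34.84, 19.56, 10.99, 6.12, 3.45, 1.97, 0.00 m³/s; ΣQ_DR = 121.8 m³/s.
V = ΣQ_DR · Δt = 121.8 × 7200 s = 8.770 × 10^5 m³.
Over A = 29.3 km², depth = V / A = 29.9 mm.

d ≈ 29.9 mm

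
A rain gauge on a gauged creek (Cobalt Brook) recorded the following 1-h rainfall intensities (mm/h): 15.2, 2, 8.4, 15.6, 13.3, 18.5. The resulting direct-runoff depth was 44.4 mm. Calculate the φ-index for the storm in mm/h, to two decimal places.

Only the 5 blocks with intensity above φ contribute runoff: 15.2, 8.4, 15.6, 13.3, 18.5 mm/h.
Σ(I−φ)·Δt = d  ⇒  (15.2+8.4+15.6+13.3+18.5 − 5φ)·1 = 44.4
φ = (71.00 − 44.4/1) / 5 = 5.32 mm/h.

φ ≈ 5.32 mm/h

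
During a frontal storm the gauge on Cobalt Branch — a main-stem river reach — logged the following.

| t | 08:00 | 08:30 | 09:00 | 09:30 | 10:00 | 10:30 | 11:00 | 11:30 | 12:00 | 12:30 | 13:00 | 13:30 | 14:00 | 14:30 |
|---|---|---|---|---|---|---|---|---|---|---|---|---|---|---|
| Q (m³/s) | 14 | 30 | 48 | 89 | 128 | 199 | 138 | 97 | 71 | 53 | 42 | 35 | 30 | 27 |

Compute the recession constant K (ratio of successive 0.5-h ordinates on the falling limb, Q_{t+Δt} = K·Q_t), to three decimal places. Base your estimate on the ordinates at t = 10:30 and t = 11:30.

K ≈ 0.698

Using the recession-limb readings at t = 10:30 and t = 11:30: Q falls from 199 to 97 m³/s over 2 intervals.
K = (Q₂/Q₁)^(1/2) = (97/199)^(1/2) = 0.698.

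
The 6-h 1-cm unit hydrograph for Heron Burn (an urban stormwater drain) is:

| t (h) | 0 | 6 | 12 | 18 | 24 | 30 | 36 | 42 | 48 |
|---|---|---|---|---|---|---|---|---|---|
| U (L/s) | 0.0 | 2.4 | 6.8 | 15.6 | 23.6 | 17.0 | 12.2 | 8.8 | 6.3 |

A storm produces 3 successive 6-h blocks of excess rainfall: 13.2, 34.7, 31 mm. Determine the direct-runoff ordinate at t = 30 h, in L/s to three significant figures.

Q ≈ 153 L/s

By discrete convolution, Q_j = Σ (P_i / 10 mm) · U_{j−i}.
At t = 30 h (j=5): Q = (13.2/10)·17.0 + (34.7/10)·23.6 + (31/10)·15.6 = 153 L/s.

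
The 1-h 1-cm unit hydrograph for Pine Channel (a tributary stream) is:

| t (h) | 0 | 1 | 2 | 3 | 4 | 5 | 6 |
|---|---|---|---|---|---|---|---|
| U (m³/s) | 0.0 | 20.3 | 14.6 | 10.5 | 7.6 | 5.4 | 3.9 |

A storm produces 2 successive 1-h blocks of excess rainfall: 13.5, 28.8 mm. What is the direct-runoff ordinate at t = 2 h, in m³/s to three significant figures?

By discrete convolution, Q_j = Σ (P_i / 10 mm) · U_{j−i}.
At t = 2 h (j=2): Q = (13.5/10)·14.6 + (28.8/10)·20.3 = 78.2 m³/s.

Q ≈ 78.2 m³/s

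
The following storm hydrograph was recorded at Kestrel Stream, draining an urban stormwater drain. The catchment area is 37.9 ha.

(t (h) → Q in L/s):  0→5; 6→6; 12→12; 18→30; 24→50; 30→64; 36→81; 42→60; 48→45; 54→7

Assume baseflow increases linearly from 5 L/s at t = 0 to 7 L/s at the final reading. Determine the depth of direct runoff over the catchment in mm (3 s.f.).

Direct runoff: 0.00, 0.78, 6.56, 24.33, 44.11, 57.89, 74.67, 53.44, 38.22, 0.00 L/s; ΣQ_DR = 300.0 L/s.
V = ΣQ_DR · Δt = 300.0 × 21600 s = 6.480 × 10^6 L.
Over A = 37.9 ha, depth = V / A = 17.1 mm.

d ≈ 17.1 mm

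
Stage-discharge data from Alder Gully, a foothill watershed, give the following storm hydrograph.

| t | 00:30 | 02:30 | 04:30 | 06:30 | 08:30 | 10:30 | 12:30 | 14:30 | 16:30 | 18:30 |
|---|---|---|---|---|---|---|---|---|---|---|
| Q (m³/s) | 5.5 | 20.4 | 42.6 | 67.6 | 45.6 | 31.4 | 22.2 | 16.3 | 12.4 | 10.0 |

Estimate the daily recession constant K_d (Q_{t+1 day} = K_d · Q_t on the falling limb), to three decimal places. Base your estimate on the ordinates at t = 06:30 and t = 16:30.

K_d ≈ 0.017

Between t = 06:30 and t = 16:30 the flow falls from 67.6 to 12.4 m³/s over 5×2 h = 10 h.
Per-interval ratio K = (12.4/67.6)^(1/5) = 0.7124; K_d = K^(24/2) = 0.017.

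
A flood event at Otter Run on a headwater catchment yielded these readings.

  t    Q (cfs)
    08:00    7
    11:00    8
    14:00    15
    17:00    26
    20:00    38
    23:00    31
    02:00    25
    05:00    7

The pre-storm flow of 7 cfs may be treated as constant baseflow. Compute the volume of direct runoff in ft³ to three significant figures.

V ≈ 1.09 × 10^6 ft³

Direct-runoff ordinates (Q − Q_b): 0.0, 1.0, 8.0, 19.0, 31.0, 24.0, 18.0, 0.0 cfs.
ΣQ_DR = 101.0 cfs.
With Δt = 3 h = 10800 s, V = ΣQ_DR · Δt = 101.0 × 10800 = 1.09 × 10^6 ft³.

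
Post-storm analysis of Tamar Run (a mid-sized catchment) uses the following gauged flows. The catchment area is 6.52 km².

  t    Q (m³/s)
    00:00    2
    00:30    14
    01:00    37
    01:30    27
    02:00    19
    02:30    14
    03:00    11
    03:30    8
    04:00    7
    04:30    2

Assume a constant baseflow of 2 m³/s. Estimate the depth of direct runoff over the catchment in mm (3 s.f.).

Direct runoff: 0.0, 12.0, 35.0, 25.0, 17.0, 12.0, 9.0, 6.0, 5.0, 0.0 m³/s; ΣQ_DR = 121.0 m³/s.
V = ΣQ_DR · Δt = 121.0 × 1800 s = 2.178 × 10^5 m³.
Over A = 6.52 km², depth = V / A = 33.4 mm.

d ≈ 33.4 mm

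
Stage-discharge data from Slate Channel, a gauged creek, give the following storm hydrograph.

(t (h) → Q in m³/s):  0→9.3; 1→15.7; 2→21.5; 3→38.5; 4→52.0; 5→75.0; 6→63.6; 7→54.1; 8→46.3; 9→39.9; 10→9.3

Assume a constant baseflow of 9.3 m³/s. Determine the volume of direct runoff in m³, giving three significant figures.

Direct-runoff ordinates (Q − Q_b): 0.0, 6.4, 12.2, 29.2, 42.7, 65.7, 54.3, 44.8, 37.0, 30.6, 0.0 m³/s.
ΣQ_DR = 322.9 m³/s.
With Δt = 1 h = 3600 s, V = ΣQ_DR · Δt = 322.9 × 3600 = 1.16 × 10^6 m³.

V ≈ 1.16 × 10^6 m³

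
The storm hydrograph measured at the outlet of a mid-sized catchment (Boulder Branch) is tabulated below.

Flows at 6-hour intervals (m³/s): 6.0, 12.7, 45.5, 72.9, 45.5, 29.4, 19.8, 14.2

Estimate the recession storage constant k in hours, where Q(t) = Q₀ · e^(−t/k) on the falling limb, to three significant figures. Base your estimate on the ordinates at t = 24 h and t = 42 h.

On the falling limb, Q drops from 45.5 to 14.2 m³/s between t = 24 h and t = 42 h (Δt = 18 h).
k = −Δt / ln(Q₂/Q₁) = −18 / ln(14.2/45.5) = 15.5 h.

k ≈ 15.5 h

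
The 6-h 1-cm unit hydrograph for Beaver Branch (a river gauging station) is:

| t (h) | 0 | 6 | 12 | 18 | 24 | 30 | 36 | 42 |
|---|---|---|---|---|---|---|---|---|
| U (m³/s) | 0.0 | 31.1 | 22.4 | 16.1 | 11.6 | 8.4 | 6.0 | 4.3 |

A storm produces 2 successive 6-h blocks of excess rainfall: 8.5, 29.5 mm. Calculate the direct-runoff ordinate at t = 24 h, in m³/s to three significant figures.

Q ≈ 57.4 m³/s

By discrete convolution, Q_j = Σ (P_i / 10 mm) · U_{j−i}.
At t = 24 h (j=4): Q = (8.5/10)·11.6 + (29.5/10)·16.1 = 57.4 m³/s.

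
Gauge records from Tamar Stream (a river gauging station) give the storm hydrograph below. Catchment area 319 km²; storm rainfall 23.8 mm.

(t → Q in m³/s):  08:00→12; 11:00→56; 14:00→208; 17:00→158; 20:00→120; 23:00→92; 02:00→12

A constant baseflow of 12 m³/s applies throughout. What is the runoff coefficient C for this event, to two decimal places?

ΣQ_DR = 574.0 m³/s; V = ΣQ_DR·Δt = 6.199 × 10^6 m³.
Runoff depth d = V / A = 19.43 mm.
C = d / P = 19.43 / 23.8 = 0.82.

C ≈ 0.82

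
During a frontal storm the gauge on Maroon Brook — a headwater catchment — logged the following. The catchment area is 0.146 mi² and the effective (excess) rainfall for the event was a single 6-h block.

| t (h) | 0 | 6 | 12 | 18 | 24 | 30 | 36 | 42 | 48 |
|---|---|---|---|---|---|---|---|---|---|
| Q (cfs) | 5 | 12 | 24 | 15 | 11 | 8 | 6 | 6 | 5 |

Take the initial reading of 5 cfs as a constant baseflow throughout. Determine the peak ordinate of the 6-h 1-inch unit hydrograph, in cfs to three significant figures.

U_p ≈ 6.35 cfs

Direct runoff: 0.0, 7.0, 19.0, 10.0, 6.0, 3.0, 1.0, 1.0, 0.0 cfs; ΣQ_DR = 47.00 cfs, peak = 19.0 cfs.
Runoff depth d = ΣQ_DR·Δt / A = 47.00 × 21600 / (0.146 mi²) = 2.993 in.
The 1-inch UH is the DRH scaled by (1 in)/d, so U_p = 19.0 × 1/2.993 = 6.35 cfs.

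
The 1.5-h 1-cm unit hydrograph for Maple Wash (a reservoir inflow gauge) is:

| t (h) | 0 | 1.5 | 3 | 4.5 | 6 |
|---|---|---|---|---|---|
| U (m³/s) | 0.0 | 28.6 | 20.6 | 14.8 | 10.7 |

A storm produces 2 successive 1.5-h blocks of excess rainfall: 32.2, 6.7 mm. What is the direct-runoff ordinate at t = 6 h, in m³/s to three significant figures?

By discrete convolution, Q_j = Σ (P_i / 10 mm) · U_{j−i}.
At t = 6 h (j=4): Q = (32.2/10)·10.7 + (6.7/10)·14.8 = 44.4 m³/s.

Q ≈ 44.4 m³/s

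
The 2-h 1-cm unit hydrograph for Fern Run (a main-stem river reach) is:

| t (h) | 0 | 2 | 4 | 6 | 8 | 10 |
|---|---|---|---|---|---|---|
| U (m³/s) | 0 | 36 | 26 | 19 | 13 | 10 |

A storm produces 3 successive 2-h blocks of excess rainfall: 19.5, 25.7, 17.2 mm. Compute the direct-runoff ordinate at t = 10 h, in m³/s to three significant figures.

By discrete convolution, Q_j = Σ (P_i / 10 mm) · U_{j−i}.
At t = 10 h (j=5): Q = (19.5/10)·10 + (25.7/10)·13 + (17.2/10)·19 = 85.6 m³/s.

Q ≈ 85.6 m³/s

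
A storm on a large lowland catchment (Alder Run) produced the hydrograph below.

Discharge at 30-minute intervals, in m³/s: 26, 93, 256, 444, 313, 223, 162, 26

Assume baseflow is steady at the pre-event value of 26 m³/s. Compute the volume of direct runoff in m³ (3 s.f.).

V ≈ 2.40 × 10^6 m³

Direct-runoff ordinates (Q − Q_b): 0.0, 67.0, 230.0, 418.0, 287.0, 197.0, 136.0, 0.0 m³/s.
ΣQ_DR = 1335 m³/s.
With Δt = 0.5 h = 1800 s, V = ΣQ_DR · Δt = 1335 × 1800 = 2.40 × 10^6 m³.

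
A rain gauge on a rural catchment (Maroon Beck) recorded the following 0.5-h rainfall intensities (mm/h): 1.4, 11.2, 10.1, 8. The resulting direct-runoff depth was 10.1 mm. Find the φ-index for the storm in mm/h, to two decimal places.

Only the 3 blocks with intensity above φ contribute runoff: 11.2, 10.1, 8 mm/h.
Σ(I−φ)·Δt = d  ⇒  (11.2+10.1+8 − 3φ)·0.5 = 10.1
φ = (29.30 − 10.1/0.5) / 3 = 3.03 mm/h.

φ ≈ 3.03 mm/h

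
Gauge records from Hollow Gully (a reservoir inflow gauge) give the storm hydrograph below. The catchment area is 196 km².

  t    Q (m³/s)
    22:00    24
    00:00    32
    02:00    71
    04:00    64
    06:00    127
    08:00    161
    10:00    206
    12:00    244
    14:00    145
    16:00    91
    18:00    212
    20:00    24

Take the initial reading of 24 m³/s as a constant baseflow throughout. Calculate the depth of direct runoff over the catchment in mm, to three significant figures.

d ≈ 40.9 mm

Direct runoff: 0.0, 8.0, 47.0, 40.0, 103.0, 137.0, 182.0, 220.0, 121.0, 67.0, 188.0, 0.0 m³/s; ΣQ_DR = 1113 m³/s.
V = ΣQ_DR · Δt = 1113 × 7200 s = 8.014 × 10^6 m³.
Over A = 196 km², depth = V / A = 40.9 mm.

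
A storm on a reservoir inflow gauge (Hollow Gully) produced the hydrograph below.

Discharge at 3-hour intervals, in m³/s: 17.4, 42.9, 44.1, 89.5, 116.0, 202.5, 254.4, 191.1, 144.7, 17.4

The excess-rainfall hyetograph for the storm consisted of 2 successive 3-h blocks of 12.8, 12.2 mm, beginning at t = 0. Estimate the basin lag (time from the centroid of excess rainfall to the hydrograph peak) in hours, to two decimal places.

t_L ≈ 15.04 h

Centroid of excess rainfall: t_c = Σ P_i·t̄_i / ΣP_i = 2.9640 h (block centres at 1.5, 4.5 h).
Hydrograph peak occurs at t = 18 h, so basin lag t_L = 18 − 2.9640 = 15.04 h.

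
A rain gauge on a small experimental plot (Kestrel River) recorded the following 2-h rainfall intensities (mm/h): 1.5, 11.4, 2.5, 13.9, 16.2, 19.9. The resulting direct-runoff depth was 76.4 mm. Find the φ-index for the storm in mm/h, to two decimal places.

φ ≈ 5.80 mm/h

Only the 4 blocks with intensity above φ contribute runoff: 11.4, 13.9, 16.2, 19.9 mm/h.
Σ(I−φ)·Δt = d  ⇒  (11.4+13.9+16.2+19.9 − 4φ)·2 = 76.4
φ = (61.40 − 76.4/2) / 4 = 5.80 mm/h.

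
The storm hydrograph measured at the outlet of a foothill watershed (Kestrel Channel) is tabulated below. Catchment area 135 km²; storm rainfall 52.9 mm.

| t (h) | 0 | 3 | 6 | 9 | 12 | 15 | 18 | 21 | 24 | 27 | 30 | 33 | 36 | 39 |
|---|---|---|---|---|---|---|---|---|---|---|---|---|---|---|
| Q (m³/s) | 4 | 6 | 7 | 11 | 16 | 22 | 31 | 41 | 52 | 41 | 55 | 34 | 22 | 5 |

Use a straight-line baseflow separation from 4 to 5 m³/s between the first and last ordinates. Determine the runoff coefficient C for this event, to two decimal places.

ΣQ_DR = 284.0 m³/s; V = ΣQ_DR·Δt = 3.067 × 10^6 m³.
Runoff depth d = V / A = 22.72 mm.
C = d / P = 22.72 / 52.9 = 0.43.

C ≈ 0.43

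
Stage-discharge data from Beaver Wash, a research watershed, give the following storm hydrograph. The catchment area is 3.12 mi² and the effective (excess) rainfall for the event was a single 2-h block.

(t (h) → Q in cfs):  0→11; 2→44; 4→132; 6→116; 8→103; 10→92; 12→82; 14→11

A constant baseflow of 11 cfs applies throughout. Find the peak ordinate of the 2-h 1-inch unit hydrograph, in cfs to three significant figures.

U_p ≈ 242 cfs

Direct runoff: 0.0, 33.0, 121.0, 105.0, 92.0, 81.0, 71.0, 0.0 cfs; ΣQ_DR = 503.0 cfs, peak = 121.0 cfs.
Runoff depth d = ΣQ_DR·Δt / A = 503.0 × 7200 / (3.12 mi²) = 0.4996 in.
The 1-inch UH is the DRH scaled by (1 in)/d, so U_p = 121.0 × 1/0.4996 = 242 cfs.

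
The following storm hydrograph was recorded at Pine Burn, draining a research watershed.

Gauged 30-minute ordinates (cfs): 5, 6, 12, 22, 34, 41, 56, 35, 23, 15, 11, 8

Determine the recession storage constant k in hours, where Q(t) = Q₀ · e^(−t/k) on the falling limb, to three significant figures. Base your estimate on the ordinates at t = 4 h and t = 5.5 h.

k ≈ 1.42 h

On the falling limb, Q drops from 23 to 8 cfs between t = 4 h and t = 5.5 h (Δt = 1.5 h).
k = −Δt / ln(Q₂/Q₁) = −1.5 / ln(8/23) = 1.42 h.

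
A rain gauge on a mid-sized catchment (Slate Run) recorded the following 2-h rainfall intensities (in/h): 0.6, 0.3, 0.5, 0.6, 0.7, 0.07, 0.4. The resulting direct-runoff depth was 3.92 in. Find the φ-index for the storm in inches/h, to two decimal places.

Only the 6 blocks with intensity above φ contribute runoff: 0.6, 0.3, 0.5, 0.6, 0.7, 0.4 in/h.
Σ(I−φ)·Δt = d  ⇒  (0.6+0.3+0.5+0.6+0.7+0.4 − 6φ)·2 = 3.92
φ = (3.100 − 3.92/2) / 6 = 0.19 in/h.

φ ≈ 0.19 in/h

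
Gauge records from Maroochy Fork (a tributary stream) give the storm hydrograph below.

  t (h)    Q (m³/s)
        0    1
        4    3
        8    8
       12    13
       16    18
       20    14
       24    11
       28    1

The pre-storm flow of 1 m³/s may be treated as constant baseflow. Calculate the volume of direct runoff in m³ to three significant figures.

V ≈ 8.78 × 10^5 m³

Direct-runoff ordinates (Q − Q_b): 0.0, 2.0, 7.0, 12.0, 17.0, 13.0, 10.0, 0.0 m³/s.
ΣQ_DR = 61.00 m³/s.
With Δt = 4 h = 14400 s, V = ΣQ_DR · Δt = 61.00 × 14400 = 8.78 × 10^5 m³.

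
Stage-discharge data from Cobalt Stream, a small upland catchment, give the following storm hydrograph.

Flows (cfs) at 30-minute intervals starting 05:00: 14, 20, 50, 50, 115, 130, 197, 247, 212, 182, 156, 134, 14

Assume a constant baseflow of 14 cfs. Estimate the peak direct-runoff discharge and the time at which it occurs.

Q_p = 233.0 cfs at t = 08:30

Subtracting baseflow gives direct-runoff ordinates: 0.0, 6.0, 36.0, 36.0, 101.0, 116.0, 183.0, 233.0, 198.0, 168.0, 142.0, 120.0, 0.0 cfs.
The maximum is 233.0 cfs, occurring at the reading for t = 08:30.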